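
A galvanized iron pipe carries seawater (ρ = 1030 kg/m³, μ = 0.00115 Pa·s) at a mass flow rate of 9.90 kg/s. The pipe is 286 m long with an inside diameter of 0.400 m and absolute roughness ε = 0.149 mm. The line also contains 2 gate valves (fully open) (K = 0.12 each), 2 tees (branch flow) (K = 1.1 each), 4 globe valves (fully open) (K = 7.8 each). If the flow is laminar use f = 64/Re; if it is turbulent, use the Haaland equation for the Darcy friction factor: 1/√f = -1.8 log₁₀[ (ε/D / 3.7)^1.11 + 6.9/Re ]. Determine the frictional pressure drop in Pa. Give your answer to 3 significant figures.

ΔP ≈ 154 Pa

A = πD²/4 = π(0.4)²/4 = 0.1257 m²; mean velocity V = ṁ/(ρA) = 9.9/(1030 · 0.1257) = 0.07649 m/s.
Reynolds number Re = ρVD/μ = 1030 · 0.07649 · 0.4 / 0.00115 = 2.74e+04.
Re > 4000 → turbulent. Relative roughness ε/D = 0.000149/0.4 = 0.000372. Haaland: 1/√f = -1.8 log₁₀[(0.000372/3.7)^1.11 + 6.9/2.74e+04] = -1.8 log₁₀[3.66e-05 + 0.000252] = 6.372, so f = 0.02463.
Total minor-loss coefficient ΣK = 2·0.12 + 2·1.1 + 4·7.8 = 33.6.
ΔP = [f·L/D + ΣK]·(ρV²/2) = [0.02463·286/0.4 + 33.6]·(1030·0.07649²/2) = [17.61 + 33.6]·3.013 = 154.4 Pa.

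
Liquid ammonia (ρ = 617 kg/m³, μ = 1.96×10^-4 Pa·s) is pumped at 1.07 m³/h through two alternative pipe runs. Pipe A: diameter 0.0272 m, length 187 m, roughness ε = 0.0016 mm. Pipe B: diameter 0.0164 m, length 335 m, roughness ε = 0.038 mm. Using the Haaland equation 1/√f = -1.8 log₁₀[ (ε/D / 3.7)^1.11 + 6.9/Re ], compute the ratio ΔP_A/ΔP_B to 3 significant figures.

Pipe A: V = Q/A = 0.0002972/0.0005811 = 0.5115 m/s; Re = 4.38e+04; ε/D = 5.88e-05; Haaland → f = 0.02149; ΔP_A = f(L/D)(ρV²/2) = 1.193e+04 Pa.
Pipe B: V = Q/A = 0.0002972/0.0002112 = 1.407 m/s; Re = 7.264e+04; ε/D = 0.00232; Haaland → f = 0.02626; ΔP_B = f(L/D)(ρV²/2) = 3.277e+05 Pa.
ΔP_A/ΔP_B = 1.193e+04/3.277e+05 = 0.0364.

ΔP_A/ΔP_B ≈ 0.0364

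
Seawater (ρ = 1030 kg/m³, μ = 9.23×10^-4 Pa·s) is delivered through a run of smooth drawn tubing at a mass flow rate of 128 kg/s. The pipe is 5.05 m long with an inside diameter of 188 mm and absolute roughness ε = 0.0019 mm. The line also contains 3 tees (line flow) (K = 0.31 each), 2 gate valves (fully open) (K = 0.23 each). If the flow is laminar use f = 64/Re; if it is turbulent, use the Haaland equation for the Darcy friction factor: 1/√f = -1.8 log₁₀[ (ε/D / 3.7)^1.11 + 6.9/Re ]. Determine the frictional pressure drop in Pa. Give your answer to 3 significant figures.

A = πD²/4 = π(0.188)²/4 = 0.02776 m²; mean velocity V = ṁ/(ρA) = 128/(1030 · 0.02776) = 4.477 m/s.
Reynolds number Re = ρVD/μ = 1030 · 4.477 · 0.188 / 0.000923 = 9.392e+05.
Re > 4000 → turbulent. Relative roughness ε/D = 1.9e-06/0.188 = 1.01e-05. Haaland: 1/√f = -1.8 log₁₀[(1.01e-05/3.7)^1.11 + 6.9/9.392e+05] = -1.8 log₁₀[6.67e-07 + 7.35e-06] = 9.173, so f = 0.01188.
Total minor-loss coefficient ΣK = 3·0.31 + 2·0.23 = 1.39.
ΔP = [f·L/D + ΣK]·(ρV²/2) = [0.01188·5.05/0.188 + 1.39]·(1030·4.477²/2) = [0.3192 + 1.39]·1.032e+04 = 1.764e+04 Pa.

ΔP ≈ 17600 Pa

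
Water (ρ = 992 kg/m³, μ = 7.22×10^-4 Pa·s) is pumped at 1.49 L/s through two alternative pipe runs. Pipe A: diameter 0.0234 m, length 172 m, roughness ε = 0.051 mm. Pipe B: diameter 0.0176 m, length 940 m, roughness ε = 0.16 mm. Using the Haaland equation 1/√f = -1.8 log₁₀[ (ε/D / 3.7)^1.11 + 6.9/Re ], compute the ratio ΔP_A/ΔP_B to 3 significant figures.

ΔP_A/ΔP_B ≈ 0.0300

Pipe A: V = Q/A = 0.00149/0.0004301 = 3.465 m/s; Re = 1.114e+05; ε/D = 0.00218; Haaland → f = 0.02531; ΔP_A = f(L/D)(ρV²/2) = 1.108e+06 Pa.
Pipe B: V = Q/A = 0.00149/0.0002433 = 6.125 m/s; Re = 1.481e+05; ε/D = 0.00909; Haaland → f = 0.03719; ΔP_B = f(L/D)(ρV²/2) = 3.695e+07 Pa.
ΔP_A/ΔP_B = 1.108e+06/3.695e+07 = 0.0300.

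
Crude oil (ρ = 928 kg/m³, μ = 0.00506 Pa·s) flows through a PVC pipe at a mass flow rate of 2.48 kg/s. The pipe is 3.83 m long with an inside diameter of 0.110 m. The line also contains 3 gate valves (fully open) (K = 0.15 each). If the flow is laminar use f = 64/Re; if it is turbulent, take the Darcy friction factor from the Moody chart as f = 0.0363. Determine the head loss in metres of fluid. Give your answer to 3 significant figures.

h_f ≈ 0.00691 m

A = πD²/4 = π(0.11)²/4 = 0.009503 m²; mean velocity V = ṁ/(ρA) = 2.48/(928 · 0.009503) = 0.2812 m/s.
Reynolds number Re = ρVD/μ = 928 · 0.2812 · 0.11 / 0.00506 = 5673.
Re > 4000 → turbulent; use the Moody-chart value f = 0.0363.
Total minor-loss coefficient ΣK = 3·0.15 = 0.45.
ΔP = [f·L/D + ΣK]·(ρV²/2) = [0.0363·3.83/0.11 + 0.45]·(928·0.2812²/2) = [1.264 + 0.45]·36.69 = 62.89 Pa.
Head loss h_f = ΔP/(ρg) = 62.89/(928·9.81) = 0.00691 m.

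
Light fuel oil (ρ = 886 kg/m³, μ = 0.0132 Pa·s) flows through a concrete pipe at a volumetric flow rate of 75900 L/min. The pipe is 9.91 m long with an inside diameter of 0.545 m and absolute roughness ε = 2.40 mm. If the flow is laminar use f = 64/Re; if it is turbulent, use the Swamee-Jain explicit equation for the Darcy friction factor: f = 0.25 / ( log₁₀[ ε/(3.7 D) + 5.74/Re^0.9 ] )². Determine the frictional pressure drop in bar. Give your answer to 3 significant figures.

ΔP ≈ 0.0709 bar

Q = 75900 L/min = 75900/60000 = 1.265 m³/s.
Cross-sectional area A = πD²/4 = π(0.545)²/4 = 0.2333 m²; mean velocity V = Q/A = 1.265/0.2333 = 5.423 m/s.
Reynolds number Re = ρVD/μ = 886 · 5.423 · 0.545 / 0.0132 = 1.984e+05.
Re > 4000 → turbulent. Relative roughness ε/D = 0.0024/0.545 = 0.0044. Swamee-Jain: f = 0.25/(log₁₀[0.0044/3.7 + 5.74/1.984e+05^0.9])² = 0.25/(log₁₀[0.00119 + 9.8e-05])² = 0.25/(-2.89)² = 0.02993.
Darcy-Weisbach: ΔP = f(L/D)(ρV²/2) = 0.02993·(9.91/0.545)·(886·5.423²/2) = 0.02993·18.18·1.303e+04 = 7090 Pa.
ΔP = 7090 Pa = 0.0709 bar.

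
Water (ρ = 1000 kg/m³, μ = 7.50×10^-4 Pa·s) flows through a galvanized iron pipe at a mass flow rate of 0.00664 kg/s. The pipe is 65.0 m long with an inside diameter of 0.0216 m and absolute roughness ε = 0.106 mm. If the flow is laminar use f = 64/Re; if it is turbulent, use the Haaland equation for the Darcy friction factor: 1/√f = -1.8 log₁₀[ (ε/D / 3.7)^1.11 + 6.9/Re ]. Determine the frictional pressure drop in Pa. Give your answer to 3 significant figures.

A = πD²/4 = π(0.0216)²/4 = 0.0003664 m²; mean velocity V = ṁ/(ρA) = 0.00664/(1000 · 0.0003664) = 0.01812 m/s.
Reynolds number Re = ρVD/μ = 1000 · 0.01812 · 0.0216 / 0.00075 = 521.9.
Re < 2300 → laminar flow, so f = 64/Re = 64/521.9 = 0.1226 (the turbulent correlation is not needed).
Darcy-Weisbach: ΔP = f(L/D)(ρV²/2) = 0.1226·(65/0.0216)·(1000·0.01812²/2) = 0.1226·3009·0.1642 = 60.59 Pa.

ΔP ≈ 60.6 Pa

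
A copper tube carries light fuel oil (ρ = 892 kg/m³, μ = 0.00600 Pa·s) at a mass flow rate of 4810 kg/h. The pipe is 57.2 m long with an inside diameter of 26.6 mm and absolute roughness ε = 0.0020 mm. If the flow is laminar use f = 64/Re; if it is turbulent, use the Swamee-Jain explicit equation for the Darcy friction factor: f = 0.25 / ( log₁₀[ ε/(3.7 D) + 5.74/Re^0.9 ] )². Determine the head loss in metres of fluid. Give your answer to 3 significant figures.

ṁ = 4810 kg/h = 4810/3600 = 1.336 kg/s.
A = πD²/4 = π(0.0266)²/4 = 0.0005557 m²; mean velocity V = ṁ/(ρA) = 1.336/(892 · 0.0005557) = 2.695 m/s.
Reynolds number Re = ρVD/μ = 892 · 2.695 · 0.0266 / 0.006 = 1.066e+04.
Re > 4000 → turbulent. Relative roughness ε/D = 2e-06/0.0266 = 7.52e-05. Swamee-Jain: f = 0.25/(log₁₀[7.52e-05/3.7 + 5.74/1.066e+04^0.9])² = 0.25/(log₁₀[2.03e-05 + 0.00136])² = 0.25/(-2.86)² = 0.03057.
Darcy-Weisbach: ΔP = f(L/D)(ρV²/2) = 0.03057·(57.2/0.0266)·(892·2.695²/2) = 0.03057·2150·3240 = 2.13e+05 Pa.
Head loss h_f = ΔP/(ρg) = 2.13e+05/(892·9.81) = 24.3 m.

h_f ≈ 24.3 m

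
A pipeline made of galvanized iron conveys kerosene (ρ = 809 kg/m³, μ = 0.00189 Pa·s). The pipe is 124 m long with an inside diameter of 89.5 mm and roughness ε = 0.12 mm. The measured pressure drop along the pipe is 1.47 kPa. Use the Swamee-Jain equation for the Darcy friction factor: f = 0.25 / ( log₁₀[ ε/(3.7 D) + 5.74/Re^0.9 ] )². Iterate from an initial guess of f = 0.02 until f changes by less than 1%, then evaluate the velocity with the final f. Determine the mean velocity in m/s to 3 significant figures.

Rearranging Darcy-Weisbach: V = √(2·ΔP·D/(f·L·ρ)). With ε/D = 0.00012/0.0895 = 0.00134, iterate starting from f = 0.02:
  f = 0.02 → V = √(2·1470·0.0895/(0.02·124·809)) = 0.3621 m/s; Re = ρVD/μ = 1.387e+04; f → 0.03094
  f = 0.03094 → V = 0.2912 m/s; Re = 1.116e+04; f → 0.03241
  f = 0.03241 → V = 0.2845 m/s; Re = 1.09e+04; f → 0.03257
Converged (Δf/f < 1%). With the final f = 0.03257: V = √(2·1470·0.0895/(0.03257·124·809)) = 0.2838 m/s.

V ≈ 0.284 m/s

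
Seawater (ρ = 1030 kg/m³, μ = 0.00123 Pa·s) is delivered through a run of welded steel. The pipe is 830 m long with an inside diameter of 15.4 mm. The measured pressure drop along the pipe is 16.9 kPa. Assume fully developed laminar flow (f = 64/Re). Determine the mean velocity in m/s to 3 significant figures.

For laminar flow, f = 64/Re with Re = ρVD/μ, so Darcy-Weisbach reduces to ΔP = 32μLV/D². Solving for V: V = ΔP·D²/(32μL) = 1.69e+04·(0.0154)²/(32·0.00123·830) = 0.1227 m/s.
Check: Re = ρVD/μ = 1030·0.1227·0.0154/0.00123 = 1582 < 2300, so the laminar assumption holds.

V ≈ 0.123 m/s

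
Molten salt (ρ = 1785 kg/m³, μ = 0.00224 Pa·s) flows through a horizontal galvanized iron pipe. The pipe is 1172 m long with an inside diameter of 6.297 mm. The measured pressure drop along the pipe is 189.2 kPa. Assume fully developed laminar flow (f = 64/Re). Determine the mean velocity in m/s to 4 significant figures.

V ≈ 0.08930 m/s

For laminar flow, f = 64/Re with Re = ρVD/μ, so Darcy-Weisbach reduces to ΔP = 32μLV/D². Solving for V: V = ΔP·D²/(32μL) = 1.892e+05·(0.006297)²/(32·0.00224·1172) = 0.0893 m/s.
Check: Re = ρVD/μ = 1785·0.0893·0.006297/0.00224 = 448.1 < 2300, so the laminar assumption holds.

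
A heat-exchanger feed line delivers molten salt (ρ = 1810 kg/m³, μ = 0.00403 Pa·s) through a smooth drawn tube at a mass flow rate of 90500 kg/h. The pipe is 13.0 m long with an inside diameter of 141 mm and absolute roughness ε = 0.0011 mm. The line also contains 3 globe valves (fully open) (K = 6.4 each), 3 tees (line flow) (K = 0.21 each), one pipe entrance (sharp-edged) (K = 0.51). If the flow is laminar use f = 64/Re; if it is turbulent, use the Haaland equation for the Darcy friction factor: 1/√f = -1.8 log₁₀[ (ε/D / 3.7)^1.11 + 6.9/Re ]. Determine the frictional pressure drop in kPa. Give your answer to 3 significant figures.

ṁ = 90500 kg/h = 90500/3600 = 25.14 kg/s.
A = πD²/4 = π(0.141)²/4 = 0.01561 m²; mean velocity V = ṁ/(ρA) = 25.14/(1810 · 0.01561) = 0.8895 m/s.
Reynolds number Re = ρVD/μ = 1810 · 0.8895 · 0.141 / 0.00403 = 5.633e+04.
Re > 4000 → turbulent. Relative roughness ε/D = 1.1e-06/0.141 = 7.8e-06. Haaland: 1/√f = -1.8 log₁₀[(7.8e-06/3.7)^1.11 + 6.9/5.633e+04] = -1.8 log₁₀[5.01e-07 + 0.000122] = 7.038, so f = 0.02019.
Total minor-loss coefficient ΣK = 3·6.4 + 3·0.21 + 1·0.51 = 20.3.
ΔP = [f·L/D + ΣK]·(ρV²/2) = [0.02019·13/0.141 + 20.3]·(1810·0.8895²/2) = [1.861 + 20.3]·716 = 1.59e+04 Pa.
ΔP = 1.59e+04 Pa = 15.9 kPa.

ΔP ≈ 15.9 kPa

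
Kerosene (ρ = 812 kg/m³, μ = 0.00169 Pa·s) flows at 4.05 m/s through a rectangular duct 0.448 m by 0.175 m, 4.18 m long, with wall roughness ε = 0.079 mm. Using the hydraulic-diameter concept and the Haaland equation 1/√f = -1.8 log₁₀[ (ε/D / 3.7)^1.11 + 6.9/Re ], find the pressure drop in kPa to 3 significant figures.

Hydraulic diameter D_h = 4A/P = 4·(0.448·0.175)/(2·(0.448+0.175)) = 0.3136/1.246 = 0.2517 m.
Re = ρVD_h/μ = 812·4.05·0.2517/0.00169 = 4.898e+05.
ε/D_h = 7.9e-05/0.2517 = 0.000314; Haaland gives 1/√f = -1.8 log₁₀[3.02e-05+1.41e-05] = 7.836, so f = 0.01629.
ΔP = f(L/D_h)(ρV²/2) = 0.01629·4.18/0.2517·6659 = 1801 Pa.
ΔP = 1.80 kPa.

ΔP ≈ 1.80 kPa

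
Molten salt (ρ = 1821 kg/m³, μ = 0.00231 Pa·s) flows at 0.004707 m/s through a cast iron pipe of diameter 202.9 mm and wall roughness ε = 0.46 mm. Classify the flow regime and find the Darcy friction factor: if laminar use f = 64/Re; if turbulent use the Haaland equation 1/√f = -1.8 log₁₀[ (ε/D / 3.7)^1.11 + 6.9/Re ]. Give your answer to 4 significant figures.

Re = ρVD/μ = 1821·0.004707·0.2029/0.00231 = 752.9.
Re < 2300 → laminar, so f = 64/Re = 0.08501 (roughness is irrelevant in laminar flow).

f ≈ 0.08501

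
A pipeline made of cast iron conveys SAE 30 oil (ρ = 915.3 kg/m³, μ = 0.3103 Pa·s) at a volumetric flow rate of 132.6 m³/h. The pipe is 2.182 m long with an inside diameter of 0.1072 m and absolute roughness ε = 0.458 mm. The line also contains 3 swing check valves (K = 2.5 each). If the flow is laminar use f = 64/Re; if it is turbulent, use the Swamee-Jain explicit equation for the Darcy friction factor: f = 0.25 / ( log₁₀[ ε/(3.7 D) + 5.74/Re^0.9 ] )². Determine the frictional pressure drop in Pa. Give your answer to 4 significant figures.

Q = 132.6 m³/h = 132.6/3600 = 0.03683 m³/s.
Cross-sectional area A = πD²/4 = π(0.1072)²/4 = 0.009026 m²; mean velocity V = Q/A = 0.03683/0.009026 = 4.081 m/s.
Reynolds number Re = ρVD/μ = 915.3 · 4.081 · 0.1072 / 0.31 = 1290.
Re < 2300 → laminar flow, so f = 64/Re = 64/1290 = 0.0496 (the turbulent correlation is not needed).
Total minor-loss coefficient ΣK = 3·2.5 = 7.5.
ΔP = [f·L/D + ΣK]·(ρV²/2) = [0.0496·2.182/0.1072 + 7.5]·(915.3·4.081²/2) = [1.009 + 7.5]·7622 = 6.486e+04 Pa.

ΔP ≈ 64860 Pa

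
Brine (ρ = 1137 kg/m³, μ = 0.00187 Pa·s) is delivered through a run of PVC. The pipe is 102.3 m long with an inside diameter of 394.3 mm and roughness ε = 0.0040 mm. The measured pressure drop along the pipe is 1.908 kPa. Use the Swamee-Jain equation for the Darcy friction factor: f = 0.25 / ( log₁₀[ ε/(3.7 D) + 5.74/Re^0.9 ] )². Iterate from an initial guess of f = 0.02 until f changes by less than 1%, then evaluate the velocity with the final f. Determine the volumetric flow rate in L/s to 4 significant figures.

Q ≈ 112.1 L/s

Rearranging Darcy-Weisbach: V = √(2·ΔP·D/(f·L·ρ)). With ε/D = 4e-06/0.3943 = 1.01e-05, iterate starting from f = 0.02:
  f = 0.02 → V = √(2·1908·0.3943/(0.02·102.3·1137)) = 0.8042 m/s; Re = ρVD/μ = 1.928e+05; f → 0.01573
  f = 0.01573 → V = 0.9067 m/s; Re = 2.174e+05; f → 0.01538
  f = 0.01538 → V = 0.9171 m/s; Re = 2.199e+05; f → 0.01535
Converged (Δf/f < 1%). With the final f = 0.01535: V = √(2·1908·0.3943/(0.01535·102.3·1137)) = 0.9181 m/s.
Q = V·A = 0.9181·(π/4·0.3943²) = 0.1121 m³/s = 112.1 L/s.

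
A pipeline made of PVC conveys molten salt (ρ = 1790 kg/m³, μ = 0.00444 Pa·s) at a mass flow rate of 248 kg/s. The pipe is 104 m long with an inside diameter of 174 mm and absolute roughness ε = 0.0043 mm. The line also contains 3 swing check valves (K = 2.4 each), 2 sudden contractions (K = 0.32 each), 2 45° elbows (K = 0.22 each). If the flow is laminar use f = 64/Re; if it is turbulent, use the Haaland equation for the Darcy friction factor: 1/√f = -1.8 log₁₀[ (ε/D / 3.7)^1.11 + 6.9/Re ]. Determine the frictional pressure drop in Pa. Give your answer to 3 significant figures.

A = πD²/4 = π(0.174)²/4 = 0.02378 m²; mean velocity V = ṁ/(ρA) = 248/(1790 · 0.02378) = 5.827 m/s.
Reynolds number Re = ρVD/μ = 1790 · 5.827 · 0.174 / 0.00444 = 4.087e+05.
Re > 4000 → turbulent. Relative roughness ε/D = 4.3e-06/0.174 = 2.47e-05. Haaland: 1/√f = -1.8 log₁₀[(2.47e-05/3.7)^1.11 + 6.9/4.087e+05] = -1.8 log₁₀[1.8e-06 + 1.69e-05] = 8.511, so f = 0.0138.
Total minor-loss coefficient ΣK = 3·2.4 + 2·0.32 + 2·0.22 = 8.28.
ΔP = [f·L/D + ΣK]·(ρV²/2) = [0.0138·104/0.174 + 8.28]·(1790·5.827²/2) = [8.251 + 8.28]·3.038e+04 = 5.023e+05 Pa.

ΔP ≈ 502000 Pa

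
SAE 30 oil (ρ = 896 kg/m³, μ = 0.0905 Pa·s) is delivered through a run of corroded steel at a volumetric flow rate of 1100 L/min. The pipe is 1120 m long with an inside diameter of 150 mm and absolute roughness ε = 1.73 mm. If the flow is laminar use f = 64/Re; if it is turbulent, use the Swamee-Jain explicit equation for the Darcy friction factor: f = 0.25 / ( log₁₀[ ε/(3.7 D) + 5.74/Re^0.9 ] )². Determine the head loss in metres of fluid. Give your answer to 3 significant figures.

Q = 1100 L/min = 1100/60000 = 0.01833 m³/s.
Cross-sectional area A = πD²/4 = π(0.15)²/4 = 0.01767 m²; mean velocity V = Q/A = 0.01833/0.01767 = 1.037 m/s.
Reynolds number Re = ρVD/μ = 896 · 1.037 · 0.15 / 0.0905 = 1541.
Re < 2300 → laminar flow, so f = 64/Re = 64/1541 = 0.04154 (the turbulent correlation is not needed).
Darcy-Weisbach: ΔP = f(L/D)(ρV²/2) = 0.04154·(1120/0.15)·(896·1.037²/2) = 0.04154·7467·482.2 = 1.496e+05 Pa.
Head loss h_f = ΔP/(ρg) = 1.496e+05/(896·9.81) = 17.0 m.

h_f ≈ 17.0 m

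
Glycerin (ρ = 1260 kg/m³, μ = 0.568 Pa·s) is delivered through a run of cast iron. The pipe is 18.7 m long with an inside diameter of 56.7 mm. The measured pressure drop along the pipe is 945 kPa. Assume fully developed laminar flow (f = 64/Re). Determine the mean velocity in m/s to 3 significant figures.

For laminar flow, f = 64/Re with Re = ρVD/μ, so Darcy-Weisbach reduces to ΔP = 32μLV/D². Solving for V: V = ΔP·D²/(32μL) = 9.45e+05·(0.0567)²/(32·0.568·18.7) = 8.938 m/s.
Check: Re = ρVD/μ = 1260·8.938·0.0567/0.568 = 1124 < 2300, so the laminar assumption holds.

V ≈ 8.94 m/s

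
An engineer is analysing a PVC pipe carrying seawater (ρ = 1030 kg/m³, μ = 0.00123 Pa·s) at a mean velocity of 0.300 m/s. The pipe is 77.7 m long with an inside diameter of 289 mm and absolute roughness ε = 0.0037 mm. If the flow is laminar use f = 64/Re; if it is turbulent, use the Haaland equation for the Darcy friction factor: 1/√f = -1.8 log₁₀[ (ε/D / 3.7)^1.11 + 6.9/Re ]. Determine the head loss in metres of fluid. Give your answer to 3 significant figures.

h_f ≈ 0.0236 m

Reynolds number Re = ρVD/μ = 1030 · 0.3 · 0.289 / 0.00123 = 7.26e+04.
Re > 4000 → turbulent. Relative roughness ε/D = 3.7e-06/0.289 = 1.28e-05. Haaland: 1/√f = -1.8 log₁₀[(1.28e-05/3.7)^1.11 + 6.9/7.26e+04] = -1.8 log₁₀[8.68e-07 + 9.5e-05] = 7.233, so f = 0.01912.
Darcy-Weisbach: ΔP = f(L/D)(ρV²/2) = 0.01912·(77.7/0.289)·(1030·0.3²/2) = 0.01912·268.9·46.35 = 238.2 Pa.
Head loss h_f = ΔP/(ρg) = 238.2/(1030·9.81) = 0.0236 m.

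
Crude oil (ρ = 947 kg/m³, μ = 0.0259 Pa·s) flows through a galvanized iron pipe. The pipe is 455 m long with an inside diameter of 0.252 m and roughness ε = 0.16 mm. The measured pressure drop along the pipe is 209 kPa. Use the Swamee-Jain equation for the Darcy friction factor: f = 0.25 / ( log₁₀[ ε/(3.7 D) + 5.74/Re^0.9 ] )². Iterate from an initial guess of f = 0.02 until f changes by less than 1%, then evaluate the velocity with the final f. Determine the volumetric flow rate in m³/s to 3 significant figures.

Rearranging Darcy-Weisbach: V = √(2·ΔP·D/(f·L·ρ)). With ε/D = 0.00016/0.252 = 0.000635, iterate starting from f = 0.02:
  f = 0.02 → V = √(2·2.09e+05·0.252/(0.02·455·947)) = 3.496 m/s; Re = ρVD/μ = 3.221e+04; f → 0.02486
  f = 0.02486 → V = 3.136 m/s; Re = 2.889e+04; f → 0.02538
  f = 0.02538 → V = 3.104 m/s; Re = 2.86e+04; f → 0.02543
Converged (Δf/f < 1%). With the final f = 0.02543: V = √(2·2.09e+05·0.252/(0.02543·455·947)) = 3.101 m/s.
Q = V·A = 3.101·(π/4·0.252²) = 0.1547 m³/s = 0.155 m³/s.

Q ≈ 0.155 m³/s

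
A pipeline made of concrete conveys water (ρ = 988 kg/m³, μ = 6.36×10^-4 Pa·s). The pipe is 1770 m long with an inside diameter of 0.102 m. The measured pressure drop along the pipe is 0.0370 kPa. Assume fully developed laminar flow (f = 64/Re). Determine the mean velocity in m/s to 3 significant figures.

V ≈ 0.0107 m/s

For laminar flow, f = 64/Re with Re = ρVD/μ, so Darcy-Weisbach reduces to ΔP = 32μLV/D². Solving for V: V = ΔP·D²/(32μL) = 37·(0.102)²/(32·0.000636·1770) = 0.01069 m/s.
Check: Re = ρVD/μ = 988·0.01069·0.102/0.000636 = 1693 < 2300, so the laminar assumption holds.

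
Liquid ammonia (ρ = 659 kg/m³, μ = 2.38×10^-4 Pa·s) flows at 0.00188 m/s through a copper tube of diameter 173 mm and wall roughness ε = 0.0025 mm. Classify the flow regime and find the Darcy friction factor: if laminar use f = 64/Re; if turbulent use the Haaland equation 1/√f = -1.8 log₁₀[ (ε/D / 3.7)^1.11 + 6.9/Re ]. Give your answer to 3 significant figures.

Re = ρVD/μ = 659·0.00188·0.173/0.000238 = 900.6.
Re < 2300 → laminar, so f = 64/Re = 0.07107 (roughness is irrelevant in laminar flow).

f ≈ 0.0711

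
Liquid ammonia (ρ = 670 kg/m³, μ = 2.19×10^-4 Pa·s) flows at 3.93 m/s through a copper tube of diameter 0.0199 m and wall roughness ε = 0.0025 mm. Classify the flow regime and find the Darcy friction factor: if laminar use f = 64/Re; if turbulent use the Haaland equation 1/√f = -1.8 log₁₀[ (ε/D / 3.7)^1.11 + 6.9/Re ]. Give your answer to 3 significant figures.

Re = ρVD/μ = 670·3.93·0.0199/0.000219 = 2.393e+05.
Re > 4000 → turbulent. ε/D = 2.5e-06/0.0199 = 0.000126; Haaland: 1/√f = -1.8 log₁₀[1.09e-05 + 2.88e-05] = 7.921, so f = 0.01594.

f ≈ 0.0159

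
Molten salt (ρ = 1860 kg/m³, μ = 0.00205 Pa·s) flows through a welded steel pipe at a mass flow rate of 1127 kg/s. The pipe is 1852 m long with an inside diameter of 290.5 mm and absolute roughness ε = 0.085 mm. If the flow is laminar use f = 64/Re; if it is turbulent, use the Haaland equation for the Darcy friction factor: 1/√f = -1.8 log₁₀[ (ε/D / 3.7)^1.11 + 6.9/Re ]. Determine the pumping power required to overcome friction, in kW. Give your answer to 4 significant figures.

A = πD²/4 = π(0.2905)²/4 = 0.06628 m²; mean velocity V = ṁ/(ρA) = 1127/(1860 · 0.06628) = 9.142 m/s.
Reynolds number Re = ρVD/μ = 1860 · 9.142 · 0.2905 / 0.00205 = 2.41e+06.
Re > 4000 → turbulent. Relative roughness ε/D = 8.5e-05/0.2905 = 0.000293. Haaland: 1/√f = -1.8 log₁₀[(0.000293/3.7)^1.11 + 6.9/2.41e+06] = -1.8 log₁₀[2.8e-05 + 2.86e-06] = 8.119, so f = 0.01517.
Darcy-Weisbach: ΔP = f(L/D)(ρV²/2) = 0.01517·(1852/0.2905)·(1860·9.142²/2) = 0.01517·6375·7.772e+04 = 7.516e+06 Pa.
Q = ṁ/ρ = 1127/1860 = 0.6059 m³/s.
Pumping power P = QΔP = 0.6059·7.516e+06 = 4554000 W = 4554 kW.

P ≈ 4554 kW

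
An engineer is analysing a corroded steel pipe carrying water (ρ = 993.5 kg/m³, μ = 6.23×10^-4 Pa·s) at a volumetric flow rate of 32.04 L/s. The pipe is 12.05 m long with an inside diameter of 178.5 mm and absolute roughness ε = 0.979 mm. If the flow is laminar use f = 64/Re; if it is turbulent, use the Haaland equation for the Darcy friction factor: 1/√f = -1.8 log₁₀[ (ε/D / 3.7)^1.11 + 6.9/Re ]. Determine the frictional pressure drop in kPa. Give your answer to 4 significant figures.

ΔP ≈ 1.733 kPa

Q = 32.04 L/s = 32.04/1000 = 0.03204 m³/s.
Cross-sectional area A = πD²/4 = π(0.1785)²/4 = 0.02502 m²; mean velocity V = Q/A = 0.03204/0.02502 = 1.28 m/s.
Reynolds number Re = ρVD/μ = 993.5 · 1.28 · 0.1785 / 0.000623 = 3.645e+05.
Re > 4000 → turbulent. Relative roughness ε/D = 0.000979/0.1785 = 0.00548. Haaland: 1/√f = -1.8 log₁₀[(0.00548/3.7)^1.11 + 6.9/3.645e+05] = -1.8 log₁₀[0.000724 + 1.89e-05] = 5.632, so f = 0.03152.
Darcy-Weisbach: ΔP = f(L/D)(ρV²/2) = 0.03152·(12.05/0.1785)·(993.5·1.28²/2) = 0.03152·67.51·814.3 = 1733 Pa.
ΔP = 1733 Pa = 1.733 kPa.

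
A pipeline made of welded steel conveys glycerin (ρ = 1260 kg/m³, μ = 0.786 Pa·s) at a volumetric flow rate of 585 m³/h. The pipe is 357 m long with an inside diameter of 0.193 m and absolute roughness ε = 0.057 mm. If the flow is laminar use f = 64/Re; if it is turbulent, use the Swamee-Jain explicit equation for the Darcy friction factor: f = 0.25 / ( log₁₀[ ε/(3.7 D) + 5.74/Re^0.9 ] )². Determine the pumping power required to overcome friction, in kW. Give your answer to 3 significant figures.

Q = 585 m³/h = 585/3600 = 0.1625 m³/s.
Cross-sectional area A = πD²/4 = π(0.193)²/4 = 0.02926 m²; mean velocity V = Q/A = 0.1625/0.02926 = 5.555 m/s.
Reynolds number Re = ρVD/μ = 1260 · 5.555 · 0.193 / 0.786 = 1719.
Re < 2300 → laminar flow, so f = 64/Re = 64/1719 = 0.03724 (the turbulent correlation is not needed).
Darcy-Weisbach: ΔP = f(L/D)(ρV²/2) = 0.03724·(357/0.193)·(1260·5.555²/2) = 0.03724·1850·1.944e+04 = 1.339e+06 Pa.
Pumping power P = QΔP = 0.1625·1.339e+06 = 217600 W = 218 kW.

P ≈ 218 kW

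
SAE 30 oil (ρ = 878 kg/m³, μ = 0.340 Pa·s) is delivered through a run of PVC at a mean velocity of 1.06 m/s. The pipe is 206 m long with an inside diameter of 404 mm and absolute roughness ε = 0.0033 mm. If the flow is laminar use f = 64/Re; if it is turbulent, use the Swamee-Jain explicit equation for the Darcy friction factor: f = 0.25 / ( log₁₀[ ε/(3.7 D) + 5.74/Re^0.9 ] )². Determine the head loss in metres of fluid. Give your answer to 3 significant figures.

Reynolds number Re = ρVD/μ = 878 · 1.06 · 0.404 / 0.34 = 1106.
Re < 2300 → laminar flow, so f = 64/Re = 64/1106 = 0.05787 (the turbulent correlation is not needed).
Darcy-Weisbach: ΔP = f(L/D)(ρV²/2) = 0.05787·(206/0.404)·(878·1.06²/2) = 0.05787·509.9·493.3 = 1.456e+04 Pa.
Head loss h_f = ΔP/(ρg) = 1.456e+04/(878·9.81) = 1.69 m.

h_f ≈ 1.69 m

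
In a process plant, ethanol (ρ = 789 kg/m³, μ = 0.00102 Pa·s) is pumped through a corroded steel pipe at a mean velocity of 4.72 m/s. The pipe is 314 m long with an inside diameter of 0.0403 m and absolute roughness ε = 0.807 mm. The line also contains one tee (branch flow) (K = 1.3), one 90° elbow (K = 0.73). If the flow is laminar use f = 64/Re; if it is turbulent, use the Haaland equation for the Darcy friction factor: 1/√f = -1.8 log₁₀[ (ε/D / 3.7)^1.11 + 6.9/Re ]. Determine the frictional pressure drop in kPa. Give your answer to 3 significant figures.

ΔP ≈ 3370 kPa

Reynolds number Re = ρVD/μ = 789 · 4.72 · 0.0403 / 0.00102 = 1.471e+05.
Re > 4000 → turbulent. Relative roughness ε/D = 0.000807/0.0403 = 0.02. Haaland: 1/√f = -1.8 log₁₀[(0.02/3.7)^1.11 + 6.9/1.471e+05] = -1.8 log₁₀[0.00305 + 4.69e-05] = 4.517, so f = 0.04902.
Total minor-loss coefficient ΣK = 1·1.3 + 1·0.73 = 2.03.
ΔP = [f·L/D + ΣK]·(ρV²/2) = [0.04902·314/0.0403 + 2.03]·(789·4.72²/2) = [381.9 + 2.03]·8789 = 3.374e+06 Pa.
ΔP = 3.374e+06 Pa = 3370 kPa.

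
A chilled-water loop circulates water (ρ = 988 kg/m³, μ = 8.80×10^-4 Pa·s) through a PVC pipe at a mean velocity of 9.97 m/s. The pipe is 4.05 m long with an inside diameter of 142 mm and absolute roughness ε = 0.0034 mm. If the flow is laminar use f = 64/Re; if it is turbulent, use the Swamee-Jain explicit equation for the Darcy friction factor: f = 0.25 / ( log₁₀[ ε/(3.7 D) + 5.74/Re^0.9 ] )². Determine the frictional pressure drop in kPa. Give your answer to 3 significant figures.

Reynolds number Re = ρVD/μ = 988 · 9.97 · 0.142 / 0.00088 = 1.589e+06.
Re > 4000 → turbulent. Relative roughness ε/D = 3.4e-06/0.142 = 2.39e-05. Swamee-Jain: f = 0.25/(log₁₀[2.39e-05/3.7 + 5.74/1.589e+06^0.9])² = 0.25/(log₁₀[6.47e-06 + 1.51e-05])² = 0.25/(-4.667)² = 0.01148.
Darcy-Weisbach: ΔP = f(L/D)(ρV²/2) = 0.01148·(4.05/0.142)·(988·9.97²/2) = 0.01148·28.52·4.91e+04 = 1.608e+04 Pa.
ΔP = 1.608e+04 Pa = 16.1 kPa.

ΔP ≈ 16.1 kPa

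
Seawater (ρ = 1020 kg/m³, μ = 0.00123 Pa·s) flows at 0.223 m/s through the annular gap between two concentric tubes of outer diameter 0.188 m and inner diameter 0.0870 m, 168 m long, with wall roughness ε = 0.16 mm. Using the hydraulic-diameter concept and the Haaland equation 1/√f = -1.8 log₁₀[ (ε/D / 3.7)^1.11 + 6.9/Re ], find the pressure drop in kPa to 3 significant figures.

Hydraulic diameter D_h = 4A/P = D_o - D_i = 0.188 - 0.087 = 0.101 m.
Re = ρVD_h/μ = 1020·0.223·0.101/0.00123 = 1.868e+04.
ε/D_h = 0.00016/0.101 = 0.00158; Haaland gives 1/√f = -1.8 log₁₀[0.000182+0.000369] = 5.865, so f = 0.02907.
ΔP = f(L/D_h)(ρV²/2) = 0.02907·168/0.101·25.36 = 1227 Pa.
ΔP = 1.23 kPa.

ΔP ≈ 1.23 kPa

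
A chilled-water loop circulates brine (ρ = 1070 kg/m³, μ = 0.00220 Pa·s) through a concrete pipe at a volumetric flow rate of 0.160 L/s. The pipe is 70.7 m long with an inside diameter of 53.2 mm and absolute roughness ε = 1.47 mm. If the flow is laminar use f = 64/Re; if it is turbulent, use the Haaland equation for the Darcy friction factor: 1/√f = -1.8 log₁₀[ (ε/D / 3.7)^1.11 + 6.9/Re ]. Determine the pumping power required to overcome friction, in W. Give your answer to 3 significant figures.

P ≈ 0.0203 W

Q = 0.160 L/s = 0.160/1000 = 0.00016 m³/s.
Cross-sectional area A = πD²/4 = π(0.0532)²/4 = 0.002223 m²; mean velocity V = Q/A = 0.00016/0.002223 = 0.07198 m/s.
Reynolds number Re = ρVD/μ = 1070 · 0.07198 · 0.0532 / 0.0022 = 1862.
Re < 2300 → laminar flow, so f = 64/Re = 64/1862 = 0.03436 (the turbulent correlation is not needed).
Darcy-Weisbach: ΔP = f(L/D)(ρV²/2) = 0.03436·(70.7/0.0532)·(1070·0.07198²/2) = 0.03436·1329·2.772 = 126.6 Pa.
Pumping power P = QΔP = 0.00016·126.6 = 0.02025 W = 0.0203 W.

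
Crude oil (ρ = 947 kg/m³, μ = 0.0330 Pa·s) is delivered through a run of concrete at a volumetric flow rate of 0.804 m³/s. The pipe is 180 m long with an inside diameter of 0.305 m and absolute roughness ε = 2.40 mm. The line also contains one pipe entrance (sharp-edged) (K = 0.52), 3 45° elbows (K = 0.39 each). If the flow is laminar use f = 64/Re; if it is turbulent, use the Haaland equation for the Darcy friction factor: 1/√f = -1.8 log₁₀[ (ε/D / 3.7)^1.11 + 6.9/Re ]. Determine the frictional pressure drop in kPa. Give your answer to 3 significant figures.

ΔP ≈ 1310 kPa

Cross-sectional area A = πD²/4 = π(0.305)²/4 = 0.07306 m²; mean velocity V = Q/A = 0.804/0.07306 = 11 m/s.
Reynolds number Re = ρVD/μ = 947 · 11 · 0.305 / 0.033 = 9.632e+04.
Re > 4000 → turbulent. Relative roughness ε/D = 0.0024/0.305 = 0.00787. Haaland: 1/√f = -1.8 log₁₀[(0.00787/3.7)^1.11 + 6.9/9.632e+04] = -1.8 log₁₀[0.00108 + 7.16e-05] = 5.289, so f = 0.03575.
Total minor-loss coefficient ΣK = 1·0.52 + 3·0.39 = 1.69.
ΔP = [f·L/D + ΣK]·(ρV²/2) = [0.03575·180/0.305 + 1.69]·(947·11²/2) = [21.1 + 1.69]·5.734e+04 = 1.307e+06 Pa.
ΔP = 1.307e+06 Pa = 1310 kPa.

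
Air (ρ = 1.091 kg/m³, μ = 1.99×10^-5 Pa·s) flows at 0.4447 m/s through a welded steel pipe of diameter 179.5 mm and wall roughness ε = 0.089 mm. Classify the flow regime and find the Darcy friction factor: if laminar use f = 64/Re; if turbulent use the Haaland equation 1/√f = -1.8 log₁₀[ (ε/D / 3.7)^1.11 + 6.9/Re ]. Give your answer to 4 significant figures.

Re = ρVD/μ = 1.091·0.4447·0.1795/1.99e-05 = 4376.
Re > 4000 → turbulent. ε/D = 8.9e-05/0.1795 = 0.000496; Haaland: 1/√f = -1.8 log₁₀[5.02e-05 + 0.00158] = 5.02, so f = 0.03969.

f ≈ 0.03969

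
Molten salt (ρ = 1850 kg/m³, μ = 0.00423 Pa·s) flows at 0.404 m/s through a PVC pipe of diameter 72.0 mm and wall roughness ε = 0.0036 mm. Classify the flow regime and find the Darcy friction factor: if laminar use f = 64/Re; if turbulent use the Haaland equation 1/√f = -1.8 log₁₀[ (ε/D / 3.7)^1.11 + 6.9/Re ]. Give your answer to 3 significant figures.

f ≈ 0.0290

Re = ρVD/μ = 1850·0.404·0.072/0.00423 = 1.272e+04.
Re > 4000 → turbulent. ε/D = 3.6e-06/0.072 = 5e-05; Haaland: 1/√f = -1.8 log₁₀[3.94e-06 + 0.000542] = 5.873, so f = 0.029.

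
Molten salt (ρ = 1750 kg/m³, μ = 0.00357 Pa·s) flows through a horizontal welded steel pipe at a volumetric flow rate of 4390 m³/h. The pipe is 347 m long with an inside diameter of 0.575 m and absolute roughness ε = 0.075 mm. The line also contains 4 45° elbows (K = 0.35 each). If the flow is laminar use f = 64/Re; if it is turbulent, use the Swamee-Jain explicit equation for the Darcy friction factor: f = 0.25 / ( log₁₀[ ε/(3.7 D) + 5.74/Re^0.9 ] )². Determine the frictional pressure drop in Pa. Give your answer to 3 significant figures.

ΔP ≈ 186000 Pa

Q = 4390 m³/h = 4390/3600 = 1.219 m³/s.
Cross-sectional area A = πD²/4 = π(0.575)²/4 = 0.2597 m²; mean velocity V = Q/A = 1.219/0.2597 = 4.696 m/s.
Reynolds number Re = ρVD/μ = 1750 · 4.696 · 0.575 / 0.00357 = 1.324e+06.
Re > 4000 → turbulent. Relative roughness ε/D = 7.5e-05/0.575 = 0.00013. Swamee-Jain: f = 0.25/(log₁₀[0.00013/3.7 + 5.74/1.324e+06^0.9])² = 0.25/(log₁₀[3.53e-05 + 1.78e-05])² = 0.25/(-4.276)² = 0.01368.
Total minor-loss coefficient ΣK = 4·0.35 = 1.4.
ΔP = [f·L/D + ΣK]·(ρV²/2) = [0.01368·347/0.575 + 1.4]·(1750·4.696²/2) = [8.253 + 1.4]·1.93e+04 = 1.863e+05 Pa.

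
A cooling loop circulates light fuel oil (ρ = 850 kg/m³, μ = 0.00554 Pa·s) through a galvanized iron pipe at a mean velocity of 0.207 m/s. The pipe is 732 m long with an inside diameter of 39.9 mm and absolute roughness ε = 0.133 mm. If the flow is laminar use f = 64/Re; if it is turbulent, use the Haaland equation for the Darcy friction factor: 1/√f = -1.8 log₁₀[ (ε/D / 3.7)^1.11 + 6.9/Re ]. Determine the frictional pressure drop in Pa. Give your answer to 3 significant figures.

Reynolds number Re = ρVD/μ = 850 · 0.207 · 0.0399 / 0.00554 = 1267.
Re < 2300 → laminar flow, so f = 64/Re = 64/1267 = 0.0505 (the turbulent correlation is not needed).
Darcy-Weisbach: ΔP = f(L/D)(ρV²/2) = 0.0505·(732/0.0399)·(850·0.207²/2) = 0.0505·1.835e+04·18.21 = 1.687e+04 Pa.

ΔP ≈ 16900 Pa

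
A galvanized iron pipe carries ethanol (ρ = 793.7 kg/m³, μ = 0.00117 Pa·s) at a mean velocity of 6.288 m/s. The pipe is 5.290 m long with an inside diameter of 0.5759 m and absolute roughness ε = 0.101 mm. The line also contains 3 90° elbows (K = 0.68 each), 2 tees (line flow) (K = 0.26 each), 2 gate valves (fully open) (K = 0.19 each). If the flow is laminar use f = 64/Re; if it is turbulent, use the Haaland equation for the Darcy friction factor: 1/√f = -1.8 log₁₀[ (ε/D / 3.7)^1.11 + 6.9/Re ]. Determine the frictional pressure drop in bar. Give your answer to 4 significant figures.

ΔP ≈ 0.4812 bar

Reynolds number Re = ρVD/μ = 793.7 · 6.288 · 0.5759 / 0.00117 = 2.457e+06.
Re > 4000 → turbulent. Relative roughness ε/D = 0.000101/0.5759 = 0.000175. Haaland: 1/√f = -1.8 log₁₀[(0.000175/3.7)^1.11 + 6.9/2.457e+06] = -1.8 log₁₀[1.59e-05 + 2.81e-06] = 8.512, so f = 0.0138.
Total minor-loss coefficient ΣK = 3·0.68 + 2·0.26 + 2·0.19 = 2.94.
ΔP = [f·L/D + ΣK]·(ρV²/2) = [0.0138·5.29/0.5759 + 2.94]·(793.7·6.288²/2) = [0.1268 + 2.94]·1.569e+04 = 4.812e+04 Pa.
ΔP = 4.812e+04 Pa = 0.4812 bar.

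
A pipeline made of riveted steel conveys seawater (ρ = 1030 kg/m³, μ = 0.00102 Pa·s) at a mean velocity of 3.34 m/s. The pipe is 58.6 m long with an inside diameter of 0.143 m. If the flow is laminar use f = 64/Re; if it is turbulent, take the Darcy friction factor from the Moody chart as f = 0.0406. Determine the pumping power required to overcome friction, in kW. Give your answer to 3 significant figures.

P ≈ 5.13 kW

Reynolds number Re = ρVD/μ = 1030 · 3.34 · 0.143 / 0.00102 = 4.823e+05.
Re > 4000 → turbulent; use the Moody-chart value f = 0.0406.
Darcy-Weisbach: ΔP = f(L/D)(ρV²/2) = 0.0406·(58.6/0.143)·(1030·3.34²/2) = 0.0406·409.8·5745 = 9.558e+04 Pa.
Q = V·A = 3.34·0.01606 = 0.05364 m³/s.
Pumping power P = QΔP = 0.05364·9.558e+04 = 5127 W = 5.13 kW.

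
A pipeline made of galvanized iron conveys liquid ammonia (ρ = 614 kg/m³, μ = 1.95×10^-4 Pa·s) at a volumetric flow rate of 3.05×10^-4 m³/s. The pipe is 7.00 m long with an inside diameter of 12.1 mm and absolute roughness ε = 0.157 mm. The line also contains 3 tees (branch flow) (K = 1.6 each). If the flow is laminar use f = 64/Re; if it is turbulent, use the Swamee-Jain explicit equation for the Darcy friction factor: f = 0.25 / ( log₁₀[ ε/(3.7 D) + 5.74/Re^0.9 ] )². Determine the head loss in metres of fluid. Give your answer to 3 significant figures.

Cross-sectional area A = πD²/4 = π(0.0121)²/4 = 0.000115 m²; mean velocity V = Q/A = 0.000305/0.000115 = 2.652 m/s.
Reynolds number Re = ρVD/μ = 614 · 2.652 · 0.0121 / 0.000195 = 1.011e+05.
Re > 4000 → turbulent. Relative roughness ε/D = 0.000157/0.0121 = 0.013. Swamee-Jain: f = 0.25/(log₁₀[0.013/3.7 + 5.74/1.011e+05^0.9])² = 0.25/(log₁₀[0.00351 + 0.00018])² = 0.25/(-2.433)² = 0.04222.
Total minor-loss coefficient ΣK = 3·1.6 = 4.8.
ΔP = [f·L/D + ΣK]·(ρV²/2) = [0.04222·7/0.0121 + 4.8]·(614·2.652²/2) = [24.43 + 4.8]·2160 = 6.312e+04 Pa.
Head loss h_f = ΔP/(ρg) = 6.312e+04/(614·9.81) = 10.5 m.

h_f ≈ 10.5 m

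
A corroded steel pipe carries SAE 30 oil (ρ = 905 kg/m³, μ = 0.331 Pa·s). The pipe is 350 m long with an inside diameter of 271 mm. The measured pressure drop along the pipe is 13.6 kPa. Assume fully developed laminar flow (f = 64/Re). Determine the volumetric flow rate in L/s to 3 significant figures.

For laminar flow, f = 64/Re with Re = ρVD/μ, so Darcy-Weisbach reduces to ΔP = 32μLV/D². Solving for V: V = ΔP·D²/(32μL) = 1.36e+04·(0.271)²/(32·0.331·350) = 0.2694 m/s.
Check: Re = ρVD/μ = 905·0.2694·0.271/0.331 = 199.6 < 2300, so the laminar assumption holds.
Q = V·A = 0.2694·(π/4·0.271²) = 0.01554 m³/s = 15.5 L/s.

Q ≈ 15.5 L/s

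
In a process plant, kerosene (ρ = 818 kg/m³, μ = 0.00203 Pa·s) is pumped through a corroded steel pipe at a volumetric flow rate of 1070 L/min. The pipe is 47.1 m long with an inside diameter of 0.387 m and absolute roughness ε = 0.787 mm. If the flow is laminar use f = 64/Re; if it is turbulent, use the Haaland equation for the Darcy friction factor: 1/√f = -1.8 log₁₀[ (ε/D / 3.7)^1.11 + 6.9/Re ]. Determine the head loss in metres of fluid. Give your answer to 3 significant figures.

Q = 1070 L/min = 1070/60000 = 0.01783 m³/s.
Cross-sectional area A = πD²/4 = π(0.387)²/4 = 0.1176 m²; mean velocity V = Q/A = 0.01783/0.1176 = 0.1516 m/s.
Reynolds number Re = ρVD/μ = 818 · 0.1516 · 0.387 / 0.00203 = 2.364e+04.
Re > 4000 → turbulent. Relative roughness ε/D = 0.000787/0.387 = 0.00203. Haaland: 1/√f = -1.8 log₁₀[(0.00203/3.7)^1.11 + 6.9/2.364e+04] = -1.8 log₁₀[0.000241 + 0.000292] = 5.893, so f = 0.0288.
Darcy-Weisbach: ΔP = f(L/D)(ρV²/2) = 0.0288·(47.1/0.387)·(818·0.1516²/2) = 0.0288·121.7·9.401 = 32.95 Pa.
Head loss h_f = ΔP/(ρg) = 32.95/(818·9.81) = 0.00411 m.

h_f ≈ 0.00411 m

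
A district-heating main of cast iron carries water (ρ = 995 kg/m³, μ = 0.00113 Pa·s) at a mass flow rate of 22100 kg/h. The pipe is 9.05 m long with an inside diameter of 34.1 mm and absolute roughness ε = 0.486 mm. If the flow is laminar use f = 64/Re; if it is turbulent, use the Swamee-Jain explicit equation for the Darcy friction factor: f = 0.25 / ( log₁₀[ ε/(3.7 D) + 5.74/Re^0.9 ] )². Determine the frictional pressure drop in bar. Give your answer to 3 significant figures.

ṁ = 22100 kg/h = 22100/3600 = 6.139 kg/s.
A = πD²/4 = π(0.0341)²/4 = 0.0009133 m²; mean velocity V = ṁ/(ρA) = 6.139/(995 · 0.0009133) = 6.756 m/s.
Reynolds number Re = ρVD/μ = 995 · 6.756 · 0.0341 / 0.00113 = 2.028e+05.
Re > 4000 → turbulent. Relative roughness ε/D = 0.000486/0.0341 = 0.0143. Swamee-Jain: f = 0.25/(log₁₀[0.0143/3.7 + 5.74/2.028e+05^0.9])² = 0.25/(log₁₀[0.00385 + 9.6e-05])² = 0.25/(-2.404)² = 0.04327.
Darcy-Weisbach: ΔP = f(L/D)(ρV²/2) = 0.04327·(9.05/0.0341)·(995·6.756²/2) = 0.04327·265.4·2.271e+04 = 2.608e+05 Pa.
ΔP = 2.608e+05 Pa = 2.61 bar.

ΔP ≈ 2.61 bar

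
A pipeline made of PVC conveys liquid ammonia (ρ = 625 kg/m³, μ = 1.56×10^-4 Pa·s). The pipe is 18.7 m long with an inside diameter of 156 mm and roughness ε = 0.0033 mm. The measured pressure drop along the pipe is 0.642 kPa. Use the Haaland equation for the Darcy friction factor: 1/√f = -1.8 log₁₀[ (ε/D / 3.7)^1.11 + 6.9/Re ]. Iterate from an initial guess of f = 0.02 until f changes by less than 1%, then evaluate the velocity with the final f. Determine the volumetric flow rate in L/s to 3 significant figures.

Rearranging Darcy-Weisbach: V = √(2·ΔP·D/(f·L·ρ)). With ε/D = 3.3e-06/0.156 = 2.12e-05, iterate starting from f = 0.02:
  f = 0.02 → V = √(2·642·0.156/(0.02·18.7·625)) = 0.9257 m/s; Re = ρVD/μ = 5.786e+05; f → 0.01301
  f = 0.01301 → V = 1.148 m/s; Re = 7.175e+05; f → 0.01258
  f = 0.01258 → V = 1.167 m/s; Re = 7.295e+05; f → 0.01255
Converged (Δf/f < 1%). With the final f = 0.01255: V = √(2·642·0.156/(0.01255·18.7·625)) = 1.169 m/s.
Q = V·A = 1.169·(π/4·0.156²) = 0.02234 m³/s = 22.3 L/s.

Q ≈ 22.3 L/s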